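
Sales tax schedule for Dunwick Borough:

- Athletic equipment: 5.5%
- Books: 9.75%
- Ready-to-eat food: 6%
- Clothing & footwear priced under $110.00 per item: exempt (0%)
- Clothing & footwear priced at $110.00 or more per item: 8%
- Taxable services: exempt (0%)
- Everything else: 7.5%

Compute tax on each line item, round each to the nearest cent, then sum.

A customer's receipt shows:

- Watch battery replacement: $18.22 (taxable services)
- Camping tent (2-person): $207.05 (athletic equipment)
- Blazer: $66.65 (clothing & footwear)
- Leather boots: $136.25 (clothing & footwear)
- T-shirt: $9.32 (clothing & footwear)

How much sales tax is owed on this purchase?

Watch battery replacement $18.22: taxable services → 0% → $0.00
Camping tent (2-person) $207.05: athletic equipment → 5.5% → $11.39
Blazer $66.65: clothing & footwear, under $110.00 → 0% → $0.00
Leather boots $136.25: clothing & footwear, $110.00 or more → 8% → $10.90
T-shirt $9.32: clothing & footwear, under $110.00 → 0% → $0.00
Total tax = $11.39 + $10.90 = $22.29

$22.29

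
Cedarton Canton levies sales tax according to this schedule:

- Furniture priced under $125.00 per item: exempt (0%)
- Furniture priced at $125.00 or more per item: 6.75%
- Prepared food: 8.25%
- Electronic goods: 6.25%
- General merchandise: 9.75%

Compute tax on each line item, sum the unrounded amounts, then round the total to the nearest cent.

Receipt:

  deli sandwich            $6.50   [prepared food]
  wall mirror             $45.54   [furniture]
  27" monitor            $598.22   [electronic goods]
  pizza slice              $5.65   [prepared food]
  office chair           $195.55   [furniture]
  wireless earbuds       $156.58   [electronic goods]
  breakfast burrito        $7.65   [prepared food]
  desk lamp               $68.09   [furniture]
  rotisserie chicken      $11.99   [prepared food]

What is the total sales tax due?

Deli sandwich $6.50: prepared food → 8.25% → $0.53625
Wall mirror $45.54: furniture, under $125.00 → 0% → $0.00
27" monitor $598.22: electronic goods → 6.25% → $37.38875
Pizza slice $5.65: prepared food → 8.25% → $0.466125
Office chair $195.55: furniture, $125.00 or more → 6.75% → $13.199625
Wireless earbuds $156.58: electronic goods → 6.25% → $9.78625
Breakfast burrito $7.65: prepared food → 8.25% → $0.631125
Desk lamp $68.09: furniture, under $125.00 → 0% → $0.00
Rotisserie chicken $11.99: prepared food → 8.25% → $0.989175
Unrounded tax sum = $62.9973 → $63.00

$63.00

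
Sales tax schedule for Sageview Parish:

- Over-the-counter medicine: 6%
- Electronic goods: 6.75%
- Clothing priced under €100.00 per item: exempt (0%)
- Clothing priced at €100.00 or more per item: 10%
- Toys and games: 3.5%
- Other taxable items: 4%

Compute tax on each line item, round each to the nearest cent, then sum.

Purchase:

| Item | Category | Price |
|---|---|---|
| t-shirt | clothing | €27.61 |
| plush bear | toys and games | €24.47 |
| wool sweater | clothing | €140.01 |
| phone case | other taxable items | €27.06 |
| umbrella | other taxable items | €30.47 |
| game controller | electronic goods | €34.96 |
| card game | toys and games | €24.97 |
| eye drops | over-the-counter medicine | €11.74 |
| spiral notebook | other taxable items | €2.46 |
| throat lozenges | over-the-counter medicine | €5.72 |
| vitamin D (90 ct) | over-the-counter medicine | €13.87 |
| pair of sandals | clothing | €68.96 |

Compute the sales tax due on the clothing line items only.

T-shirt €27.61: clothing, under €100.00 → 0% → €0.00
Wool sweater €140.01: clothing, €100.00 or more → 10% → €14.00
Pair of sandals €68.96: clothing, under €100.00 → 0% → €0.00
Tax on clothing = €0.00 + €14.00 + €0.00 = €14.00

€14.00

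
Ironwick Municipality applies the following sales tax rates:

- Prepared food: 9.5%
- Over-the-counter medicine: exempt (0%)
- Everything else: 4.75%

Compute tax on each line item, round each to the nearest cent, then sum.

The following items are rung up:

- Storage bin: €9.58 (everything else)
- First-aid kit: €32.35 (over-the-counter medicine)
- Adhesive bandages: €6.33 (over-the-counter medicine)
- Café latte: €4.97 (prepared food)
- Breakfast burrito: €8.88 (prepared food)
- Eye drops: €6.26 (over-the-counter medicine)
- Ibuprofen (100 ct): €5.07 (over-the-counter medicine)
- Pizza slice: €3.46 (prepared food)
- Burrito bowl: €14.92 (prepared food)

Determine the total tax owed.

€3.52

Storage bin €9.58: everything else → 4.75% → €0.46
First-aid kit €32.35: over-the-counter medicine → 0% → €0.00
Adhesive bandages €6.33: over-the-counter medicine → 0% → €0.00
Café latte €4.97: prepared food → 9.5% → €0.47
Breakfast burrito €8.88: prepared food → 9.5% → €0.84
Eye drops €6.26: over-the-counter medicine → 0% → €0.00
Ibuprofen (100 ct) €5.07: over-the-counter medicine → 0% → €0.00
Pizza slice €3.46: prepared food → 9.5% → €0.33
Burrito bowl €14.92: prepared food → 9.5% → €1.42
Total tax = €0.46 + €0.47 + €0.84 + €0.33 + €1.42 = €3.52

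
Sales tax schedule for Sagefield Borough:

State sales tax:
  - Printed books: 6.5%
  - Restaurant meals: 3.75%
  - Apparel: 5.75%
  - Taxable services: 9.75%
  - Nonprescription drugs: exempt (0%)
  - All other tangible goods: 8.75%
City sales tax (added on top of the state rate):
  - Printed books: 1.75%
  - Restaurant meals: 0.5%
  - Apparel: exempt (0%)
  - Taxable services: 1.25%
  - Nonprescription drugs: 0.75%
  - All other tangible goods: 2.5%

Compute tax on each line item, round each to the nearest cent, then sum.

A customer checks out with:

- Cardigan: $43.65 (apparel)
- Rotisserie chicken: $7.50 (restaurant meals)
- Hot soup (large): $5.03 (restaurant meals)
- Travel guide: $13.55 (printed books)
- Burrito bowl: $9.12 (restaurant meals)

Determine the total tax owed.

Cardigan $43.65: apparel → 5.75% + 0% city = 5.75% → $2.51
Rotisserie chicken $7.50: restaurant meals → 3.75% + 0.5% city = 4.25% → $0.32
Hot soup (large) $5.03: restaurant meals → 3.75% + 0.5% city = 4.25% → $0.21
Travel guide $13.55: printed books → 6.5% + 1.75% city = 8.25% → $1.12
Burrito bowl $9.12: restaurant meals → 3.75% + 0.5% city = 4.25% → $0.39
Total tax = $2.51 + $0.32 + $0.21 + $1.12 + $0.39 = $4.55

$4.55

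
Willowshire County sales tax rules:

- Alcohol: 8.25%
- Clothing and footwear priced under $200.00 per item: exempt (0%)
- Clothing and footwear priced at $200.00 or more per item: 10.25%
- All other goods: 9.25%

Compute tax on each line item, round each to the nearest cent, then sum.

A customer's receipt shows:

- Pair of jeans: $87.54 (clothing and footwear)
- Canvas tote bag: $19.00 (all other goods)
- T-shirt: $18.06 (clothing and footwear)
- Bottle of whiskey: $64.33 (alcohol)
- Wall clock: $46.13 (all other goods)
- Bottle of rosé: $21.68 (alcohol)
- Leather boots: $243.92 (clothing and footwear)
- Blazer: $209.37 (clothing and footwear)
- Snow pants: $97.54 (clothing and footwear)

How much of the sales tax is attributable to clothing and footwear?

Pair of jeans $87.54: clothing and footwear, under $200.00 → 0% → $0.00
T-shirt $18.06: clothing and footwear, under $200.00 → 0% → $0.00
Leather boots $243.92: clothing and footwear, $200.00 or more → 10.25% → $25.00
Blazer $209.37: clothing and footwear, $200.00 or more → 10.25% → $21.46
Snow pants $97.54: clothing and footwear, under $200.00 → 0% → $0.00
Tax on clothing and footwear = $0.00 + $0.00 + $25.00 + $21.46 + $0.00 = $46.46

$46.46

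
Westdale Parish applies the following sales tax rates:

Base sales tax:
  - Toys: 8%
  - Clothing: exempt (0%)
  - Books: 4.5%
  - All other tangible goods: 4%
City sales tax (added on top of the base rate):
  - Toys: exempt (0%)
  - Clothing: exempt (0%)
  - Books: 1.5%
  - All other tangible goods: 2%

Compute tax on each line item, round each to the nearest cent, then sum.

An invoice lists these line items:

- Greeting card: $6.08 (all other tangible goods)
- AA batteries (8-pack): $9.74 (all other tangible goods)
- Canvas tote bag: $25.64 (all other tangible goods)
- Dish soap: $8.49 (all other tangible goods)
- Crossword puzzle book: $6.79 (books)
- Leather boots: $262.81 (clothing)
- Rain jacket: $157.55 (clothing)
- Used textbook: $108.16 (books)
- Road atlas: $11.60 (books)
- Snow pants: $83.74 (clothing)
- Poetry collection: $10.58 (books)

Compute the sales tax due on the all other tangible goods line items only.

Greeting card $6.08: all other tangible goods → 4% + 2% city = 6% → $0.36
AA batteries (8-pack) $9.74: all other tangible goods → 4% + 2% city = 6% → $0.58
Canvas tote bag $25.64: all other tangible goods → 4% + 2% city = 6% → $1.54
Dish soap $8.49: all other tangible goods → 4% + 2% city = 6% → $0.51
Tax on all other tangible goods = $0.36 + $0.58 + $1.54 + $0.51 = $2.99

$2.99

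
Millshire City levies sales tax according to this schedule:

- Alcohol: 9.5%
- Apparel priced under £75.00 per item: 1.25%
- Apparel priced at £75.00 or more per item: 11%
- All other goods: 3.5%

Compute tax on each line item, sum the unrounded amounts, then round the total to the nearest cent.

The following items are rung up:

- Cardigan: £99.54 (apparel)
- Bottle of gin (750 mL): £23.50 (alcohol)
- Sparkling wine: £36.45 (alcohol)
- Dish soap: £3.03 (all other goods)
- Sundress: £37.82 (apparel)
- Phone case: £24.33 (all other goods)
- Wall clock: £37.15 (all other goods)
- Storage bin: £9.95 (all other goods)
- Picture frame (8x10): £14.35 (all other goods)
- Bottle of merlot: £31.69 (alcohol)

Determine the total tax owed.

£23.24

Cardigan £99.54: apparel, £75.00 or more → 11% → £10.9494
Bottle of gin (750 mL) £23.50: alcohol → 9.5% → £2.2325
Sparkling wine £36.45: alcohol → 9.5% → £3.46275
Dish soap £3.03: all other goods → 3.5% → £0.10605
Sundress £37.82: apparel, under £75.00 → 1.25% → £0.47275
Phone case £24.33: all other goods → 3.5% → £0.85155
Wall clock £37.15: all other goods → 3.5% → £1.30025
Storage bin £9.95: all other goods → 3.5% → £0.34825
Picture frame (8x10) £14.35: all other goods → 3.5% → £0.50225
Bottle of merlot £31.69: alcohol → 9.5% → £3.01055
Unrounded tax sum = £23.2363 → £23.24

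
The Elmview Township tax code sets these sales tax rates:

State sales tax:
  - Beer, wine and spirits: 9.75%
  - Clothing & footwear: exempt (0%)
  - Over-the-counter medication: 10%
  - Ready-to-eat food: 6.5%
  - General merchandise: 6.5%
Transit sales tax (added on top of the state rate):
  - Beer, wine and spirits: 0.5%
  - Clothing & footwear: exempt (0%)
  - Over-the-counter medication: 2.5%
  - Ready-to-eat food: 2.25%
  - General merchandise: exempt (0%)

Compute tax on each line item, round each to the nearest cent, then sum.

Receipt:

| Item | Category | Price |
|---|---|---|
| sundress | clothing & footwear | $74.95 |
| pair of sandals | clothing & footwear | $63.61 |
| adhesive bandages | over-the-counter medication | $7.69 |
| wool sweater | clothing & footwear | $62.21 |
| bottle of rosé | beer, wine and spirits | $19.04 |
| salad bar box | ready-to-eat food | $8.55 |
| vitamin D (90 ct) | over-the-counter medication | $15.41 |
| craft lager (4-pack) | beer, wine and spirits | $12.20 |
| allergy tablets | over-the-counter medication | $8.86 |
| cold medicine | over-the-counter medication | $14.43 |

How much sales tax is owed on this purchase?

$9.75

Sundress $74.95: clothing & footwear → 0% + 0% transit = 0% → $0.00
Pair of sandals $63.61: clothing & footwear → 0% + 0% transit = 0% → $0.00
Adhesive bandages $7.69: over-the-counter medication → 10% + 2.5% transit = 12.5% → $0.96
Wool sweater $62.21: clothing & footwear → 0% + 0% transit = 0% → $0.00
Bottle of rosé $19.04: beer, wine and spirits → 9.75% + 0.5% transit = 10.25% → $1.95
Salad bar box $8.55: ready-to-eat food → 6.5% + 2.25% transit = 8.75% → $0.75
Vitamin D (90 ct) $15.41: over-the-counter medication → 10% + 2.5% transit = 12.5% → $1.93
Craft lager (4-pack) $12.20: beer, wine and spirits → 9.75% + 0.5% transit = 10.25% → $1.25
Allergy tablets $8.86: over-the-counter medication → 10% + 2.5% transit = 12.5% → $1.11
Cold medicine $14.43: over-the-counter medication → 10% + 2.5% transit = 12.5% → $1.80
Total tax = $0.96 + $1.95 + $0.75 + $1.93 + $1.25 + $1.11 + $1.80 = $9.75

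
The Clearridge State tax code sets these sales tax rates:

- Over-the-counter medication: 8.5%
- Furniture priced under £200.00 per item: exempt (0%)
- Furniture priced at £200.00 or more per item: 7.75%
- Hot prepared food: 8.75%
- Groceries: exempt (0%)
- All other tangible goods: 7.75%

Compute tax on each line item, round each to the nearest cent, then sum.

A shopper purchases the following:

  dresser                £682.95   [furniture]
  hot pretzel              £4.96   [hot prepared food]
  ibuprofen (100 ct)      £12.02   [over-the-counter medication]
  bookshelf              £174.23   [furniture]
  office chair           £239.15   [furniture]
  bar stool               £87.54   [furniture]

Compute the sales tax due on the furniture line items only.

Dresser £682.95: furniture, £200.00 or more → 7.75% → £52.93
Bookshelf £174.23: furniture, under £200.00 → 0% → £0.00
Office chair £239.15: furniture, £200.00 or more → 7.75% → £18.53
Bar stool £87.54: furniture, under £200.00 → 0% → £0.00
Tax on furniture = £52.93 + £0.00 + £18.53 + £0.00 = £71.46

£71.46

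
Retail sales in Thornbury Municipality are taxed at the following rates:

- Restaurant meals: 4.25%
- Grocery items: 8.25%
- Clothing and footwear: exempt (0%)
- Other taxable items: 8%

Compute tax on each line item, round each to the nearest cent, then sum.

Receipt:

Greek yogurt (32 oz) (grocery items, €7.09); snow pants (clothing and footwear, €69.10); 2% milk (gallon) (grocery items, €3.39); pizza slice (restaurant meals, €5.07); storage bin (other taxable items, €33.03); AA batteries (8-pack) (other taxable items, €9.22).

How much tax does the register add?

€4.46

Greek yogurt (32 oz) €7.09: grocery items → 8.25% → €0.58
Snow pants €69.10: clothing and footwear → 0% → €0.00
2% milk (gallon) €3.39: grocery items → 8.25% → €0.28
Pizza slice €5.07: restaurant meals → 4.25% → €0.22
Storage bin €33.03: other taxable items → 8% → €2.64
AA batteries (8-pack) €9.22: other taxable items → 8% → €0.74
Total tax = €0.58 + €0.28 + €0.22 + €2.64 + €0.74 = €4.46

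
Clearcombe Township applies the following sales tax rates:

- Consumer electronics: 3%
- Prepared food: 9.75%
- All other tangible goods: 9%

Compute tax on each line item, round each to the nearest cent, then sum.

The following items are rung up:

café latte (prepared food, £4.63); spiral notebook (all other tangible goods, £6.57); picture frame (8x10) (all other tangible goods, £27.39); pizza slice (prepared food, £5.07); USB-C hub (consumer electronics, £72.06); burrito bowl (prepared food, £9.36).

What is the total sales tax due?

£7.07

Café latte £4.63: prepared food → 9.75% → £0.45
Spiral notebook £6.57: all other tangible goods → 9% → £0.59
Picture frame (8x10) £27.39: all other tangible goods → 9% → £2.47
Pizza slice £5.07: prepared food → 9.75% → £0.49
USB-C hub £72.06: consumer electronics → 3% → £2.16
Burrito bowl £9.36: prepared food → 9.75% → £0.91
Total tax = £0.45 + £0.59 + £2.47 + £0.49 + £2.16 + £0.91 = £7.07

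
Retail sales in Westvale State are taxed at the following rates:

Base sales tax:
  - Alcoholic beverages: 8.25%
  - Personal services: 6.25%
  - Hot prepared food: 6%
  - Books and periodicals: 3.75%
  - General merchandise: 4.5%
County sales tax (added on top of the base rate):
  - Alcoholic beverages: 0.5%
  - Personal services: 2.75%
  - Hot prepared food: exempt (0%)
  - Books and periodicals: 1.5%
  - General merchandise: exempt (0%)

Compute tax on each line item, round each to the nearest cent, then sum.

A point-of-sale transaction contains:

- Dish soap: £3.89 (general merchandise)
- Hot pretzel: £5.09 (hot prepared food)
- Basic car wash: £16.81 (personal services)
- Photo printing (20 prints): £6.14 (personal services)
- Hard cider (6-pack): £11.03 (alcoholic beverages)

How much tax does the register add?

Dish soap £3.89: general merchandise → 4.5% + 0% county = 4.5% → £0.18
Hot pretzel £5.09: hot prepared food → 6% + 0% county = 6% → £0.31
Basic car wash £16.81: personal services → 6.25% + 2.75% county = 9% → £1.51
Photo printing (20 prints) £6.14: personal services → 6.25% + 2.75% county = 9% → £0.55
Hard cider (6-pack) £11.03: alcoholic beverages → 8.25% + 0.5% county = 8.75% → £0.97
Total tax = £0.18 + £0.31 + £1.51 + £0.55 + £0.97 = £3.52

£3.52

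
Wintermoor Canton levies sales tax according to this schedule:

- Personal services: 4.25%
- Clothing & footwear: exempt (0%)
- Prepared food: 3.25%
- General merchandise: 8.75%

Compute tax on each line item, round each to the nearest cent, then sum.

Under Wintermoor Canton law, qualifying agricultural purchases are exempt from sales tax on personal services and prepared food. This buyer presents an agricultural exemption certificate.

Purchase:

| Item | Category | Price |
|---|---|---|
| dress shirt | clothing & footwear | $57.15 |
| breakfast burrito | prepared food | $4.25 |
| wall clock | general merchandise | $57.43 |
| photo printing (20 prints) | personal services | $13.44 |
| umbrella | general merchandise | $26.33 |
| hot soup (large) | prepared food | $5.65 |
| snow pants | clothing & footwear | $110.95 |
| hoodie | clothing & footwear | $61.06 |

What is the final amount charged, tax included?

Dress shirt $57.15: clothing & footwear → 0% → $0.00
Breakfast burrito $4.25: prepared food, buyer-exempt → 0% → $0.00
Wall clock $57.43: general merchandise → 8.75% → $5.03
Photo printing (20 prints) $13.44: personal services, buyer-exempt → 0% → $0.00
Umbrella $26.33: general merchandise → 8.75% → $2.30
Hot soup (large) $5.65: prepared food, buyer-exempt → 0% → $0.00
Snow pants $110.95: clothing & footwear → 0% → $0.00
Hoodie $61.06: clothing & footwear → 0% → $0.00
Subtotal = $336.26; tax = $7.33; total due = $343.59

$343.59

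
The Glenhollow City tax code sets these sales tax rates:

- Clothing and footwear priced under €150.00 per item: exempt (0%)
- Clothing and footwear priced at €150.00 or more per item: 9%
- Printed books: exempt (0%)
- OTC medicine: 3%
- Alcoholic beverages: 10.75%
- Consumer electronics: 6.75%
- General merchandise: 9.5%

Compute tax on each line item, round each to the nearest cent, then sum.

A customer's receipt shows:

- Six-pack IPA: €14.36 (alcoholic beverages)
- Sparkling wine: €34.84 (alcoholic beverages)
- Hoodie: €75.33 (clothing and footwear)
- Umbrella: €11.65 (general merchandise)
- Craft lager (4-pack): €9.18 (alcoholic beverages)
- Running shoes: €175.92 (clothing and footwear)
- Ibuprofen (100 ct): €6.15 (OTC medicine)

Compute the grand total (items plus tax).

Six-pack IPA €14.36: alcoholic beverages → 10.75% → €1.54
Sparkling wine €34.84: alcoholic beverages → 10.75% → €3.75
Hoodie €75.33: clothing and footwear, under €150.00 → 0% → €0.00
Umbrella €11.65: general merchandise → 9.5% → €1.11
Craft lager (4-pack) €9.18: alcoholic beverages → 10.75% → €0.99
Running shoes €175.92: clothing and footwear, €150.00 or more → 9% → €15.83
Ibuprofen (100 ct) €6.15: OTC medicine → 3% → €0.18
Subtotal = €327.43; tax = €23.40; total due = €350.83

€350.83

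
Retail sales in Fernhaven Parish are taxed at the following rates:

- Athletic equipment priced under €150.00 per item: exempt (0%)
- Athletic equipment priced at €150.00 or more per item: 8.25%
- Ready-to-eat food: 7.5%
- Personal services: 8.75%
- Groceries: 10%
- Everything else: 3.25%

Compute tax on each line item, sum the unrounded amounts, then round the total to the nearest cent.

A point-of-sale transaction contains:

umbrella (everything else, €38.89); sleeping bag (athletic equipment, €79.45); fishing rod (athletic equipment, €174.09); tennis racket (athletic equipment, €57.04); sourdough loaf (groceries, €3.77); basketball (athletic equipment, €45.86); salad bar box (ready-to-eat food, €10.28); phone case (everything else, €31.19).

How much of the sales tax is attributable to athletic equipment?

€14.36

Sleeping bag €79.45: athletic equipment, under €150.00 → 0% → €0.00
Fishing rod €174.09: athletic equipment, €150.00 or more → 8.25% → €14.362425
Tennis racket €57.04: athletic equipment, under €150.00 → 0% → €0.00
Basketball €45.86: athletic equipment, under €150.00 → 0% → €0.00
Tax on athletic equipment: unrounded sum = €14.362425 → €14.36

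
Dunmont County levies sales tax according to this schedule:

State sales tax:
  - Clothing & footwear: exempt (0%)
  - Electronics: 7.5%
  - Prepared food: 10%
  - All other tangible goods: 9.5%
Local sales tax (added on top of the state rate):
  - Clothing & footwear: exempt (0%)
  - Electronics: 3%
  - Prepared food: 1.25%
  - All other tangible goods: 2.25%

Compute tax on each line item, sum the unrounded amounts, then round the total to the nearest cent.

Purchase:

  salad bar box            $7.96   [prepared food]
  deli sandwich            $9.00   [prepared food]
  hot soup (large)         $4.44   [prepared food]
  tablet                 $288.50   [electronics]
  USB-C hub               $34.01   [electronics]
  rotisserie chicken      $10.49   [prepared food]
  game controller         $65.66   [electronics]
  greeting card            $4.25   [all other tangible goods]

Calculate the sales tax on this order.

Salad bar box $7.96: prepared food → 10% + 1.25% local = 11.25% → $0.8955
Deli sandwich $9.00: prepared food → 10% + 1.25% local = 11.25% → $1.0125
Hot soup (large) $4.44: prepared food → 10% + 1.25% local = 11.25% → $0.4995
Tablet $288.50: electronics → 7.5% + 3% local = 10.5% → $30.2925
USB-C hub $34.01: electronics → 7.5% + 3% local = 10.5% → $3.57105
Rotisserie chicken $10.49: prepared food → 10% + 1.25% local = 11.25% → $1.180125
Game controller $65.66: electronics → 7.5% + 3% local = 10.5% → $6.8943
Greeting card $4.25: all other tangible goods → 9.5% + 2.25% local = 11.75% → $0.499375
Unrounded tax sum = $44.84485 → $44.84

$44.84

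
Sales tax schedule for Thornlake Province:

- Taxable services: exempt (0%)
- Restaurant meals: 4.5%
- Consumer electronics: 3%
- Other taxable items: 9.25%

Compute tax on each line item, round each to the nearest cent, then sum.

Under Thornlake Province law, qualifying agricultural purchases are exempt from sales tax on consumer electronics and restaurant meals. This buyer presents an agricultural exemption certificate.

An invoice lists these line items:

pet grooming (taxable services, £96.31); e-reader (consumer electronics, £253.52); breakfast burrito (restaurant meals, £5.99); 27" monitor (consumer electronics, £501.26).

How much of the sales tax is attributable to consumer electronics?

E-reader £253.52: consumer electronics, buyer-exempt → 0% → £0.00
27" monitor £501.26: consumer electronics, buyer-exempt → 0% → £0.00
Tax on consumer electronics = £0.00 + £0.00 = £0.00

£0.00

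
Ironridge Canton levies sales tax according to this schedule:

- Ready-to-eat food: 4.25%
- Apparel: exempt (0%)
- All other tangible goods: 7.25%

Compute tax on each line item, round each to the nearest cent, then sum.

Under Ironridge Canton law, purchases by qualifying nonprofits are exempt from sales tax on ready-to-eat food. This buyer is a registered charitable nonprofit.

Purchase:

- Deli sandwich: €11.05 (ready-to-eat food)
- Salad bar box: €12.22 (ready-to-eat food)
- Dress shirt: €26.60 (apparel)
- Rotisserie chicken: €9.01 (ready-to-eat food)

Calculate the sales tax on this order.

Deli sandwich €11.05: ready-to-eat food, buyer-exempt → 0% → €0.00
Salad bar box €12.22: ready-to-eat food, buyer-exempt → 0% → €0.00
Dress shirt €26.60: apparel → 0% → €0.00
Rotisserie chicken €9.01: ready-to-eat food, buyer-exempt → 0% → €0.00
Total tax = €0.00

€0.00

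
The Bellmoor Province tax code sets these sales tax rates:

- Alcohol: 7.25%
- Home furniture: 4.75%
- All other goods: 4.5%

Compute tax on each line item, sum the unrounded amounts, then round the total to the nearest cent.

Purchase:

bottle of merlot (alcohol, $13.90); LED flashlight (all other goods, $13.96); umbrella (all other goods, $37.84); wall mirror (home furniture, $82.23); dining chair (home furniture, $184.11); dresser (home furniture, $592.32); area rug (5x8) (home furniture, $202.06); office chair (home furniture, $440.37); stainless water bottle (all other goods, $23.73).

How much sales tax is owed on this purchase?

Bottle of merlot $13.90: alcohol → 7.25% → $1.00775
LED flashlight $13.96: all other goods → 4.5% → $0.6282
Umbrella $37.84: all other goods → 4.5% → $1.7028
Wall mirror $82.23: home furniture → 4.75% → $3.905925
Dining chair $184.11: home furniture → 4.75% → $8.745225
Dresser $592.32: home furniture → 4.75% → $28.1352
Area rug (5x8) $202.06: home furniture → 4.75% → $9.59785
Office chair $440.37: home furniture → 4.75% → $20.917575
Stainless water bottle $23.73: all other goods → 4.5% → $1.06785
Unrounded tax sum = $75.708375 → $75.71

$75.71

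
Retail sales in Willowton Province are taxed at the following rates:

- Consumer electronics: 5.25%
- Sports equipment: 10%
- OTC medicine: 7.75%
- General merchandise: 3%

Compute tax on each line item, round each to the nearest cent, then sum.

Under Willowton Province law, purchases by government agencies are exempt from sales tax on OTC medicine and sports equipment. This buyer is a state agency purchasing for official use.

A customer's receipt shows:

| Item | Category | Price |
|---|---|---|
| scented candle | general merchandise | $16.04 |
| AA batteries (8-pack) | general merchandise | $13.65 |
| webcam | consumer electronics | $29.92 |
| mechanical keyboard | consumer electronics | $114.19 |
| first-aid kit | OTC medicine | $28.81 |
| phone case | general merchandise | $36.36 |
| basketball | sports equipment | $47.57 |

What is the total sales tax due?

$9.54

Scented candle $16.04: general merchandise → 3% → $0.48
AA batteries (8-pack) $13.65: general merchandise → 3% → $0.41
Webcam $29.92: consumer electronics → 5.25% → $1.57
Mechanical keyboard $114.19: consumer electronics → 5.25% → $5.99
First-aid kit $28.81: OTC medicine, buyer-exempt → 0% → $0.00
Phone case $36.36: general merchandise → 3% → $1.09
Basketball $47.57: sports equipment, buyer-exempt → 0% → $0.00
Total tax = $0.48 + $0.41 + $1.57 + $5.99 + $1.09 = $9.54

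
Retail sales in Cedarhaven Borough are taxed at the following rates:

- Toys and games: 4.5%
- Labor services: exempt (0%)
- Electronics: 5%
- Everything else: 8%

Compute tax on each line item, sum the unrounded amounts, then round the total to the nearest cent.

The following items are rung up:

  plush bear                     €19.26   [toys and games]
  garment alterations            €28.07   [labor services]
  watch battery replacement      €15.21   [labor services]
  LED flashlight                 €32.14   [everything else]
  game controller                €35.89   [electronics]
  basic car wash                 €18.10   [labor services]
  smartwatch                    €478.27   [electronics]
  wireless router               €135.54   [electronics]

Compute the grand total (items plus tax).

Plush bear €19.26: toys and games → 4.5% → €0.8667
Garment alterations €28.07: labor services → 0% → €0.00
Watch battery replacement €15.21: labor services → 0% → €0.00
LED flashlight €32.14: everything else → 8% → €2.5712
Game controller €35.89: electronics → 5% → €1.7945
Basic car wash €18.10: labor services → 0% → €0.00
Smartwatch €478.27: electronics → 5% → €23.9135
Wireless router €135.54: electronics → 5% → €6.777
Subtotal = €762.48; unrounded tax = €35.9229 → €35.92; total due = €798.40

€798.40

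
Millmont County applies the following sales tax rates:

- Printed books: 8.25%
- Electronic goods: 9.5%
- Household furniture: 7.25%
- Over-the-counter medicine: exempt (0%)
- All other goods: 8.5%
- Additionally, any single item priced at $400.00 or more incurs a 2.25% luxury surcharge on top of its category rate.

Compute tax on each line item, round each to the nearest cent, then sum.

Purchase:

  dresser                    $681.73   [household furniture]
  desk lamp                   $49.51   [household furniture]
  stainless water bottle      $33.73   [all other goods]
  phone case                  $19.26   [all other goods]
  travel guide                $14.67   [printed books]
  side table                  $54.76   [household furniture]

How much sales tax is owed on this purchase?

Dresser $681.73: household furniture → 7.25% + 2.25% surcharge = 9.5% → $64.76
Desk lamp $49.51: household furniture → 7.25% → $3.59
Stainless water bottle $33.73: all other goods → 8.5% → $2.87
Phone case $19.26: all other goods → 8.5% → $1.64
Travel guide $14.67: printed books → 8.25% → $1.21
Side table $54.76: household furniture → 7.25% → $3.97
Total tax = $64.76 + $3.59 + $2.87 + $1.64 + $1.21 + $3.97 = $78.04

$78.04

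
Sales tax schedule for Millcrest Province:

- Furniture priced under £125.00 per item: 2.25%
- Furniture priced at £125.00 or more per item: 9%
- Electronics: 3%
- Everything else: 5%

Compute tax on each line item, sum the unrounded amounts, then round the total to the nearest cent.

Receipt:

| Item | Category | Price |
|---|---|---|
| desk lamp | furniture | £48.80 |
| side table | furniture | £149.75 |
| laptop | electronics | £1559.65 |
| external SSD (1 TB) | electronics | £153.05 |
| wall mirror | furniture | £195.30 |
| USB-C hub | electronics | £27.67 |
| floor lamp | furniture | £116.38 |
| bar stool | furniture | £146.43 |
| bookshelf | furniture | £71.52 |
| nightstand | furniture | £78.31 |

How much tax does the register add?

£103.53

Desk lamp £48.80: furniture, under £125.00 → 2.25% → £1.098
Side table £149.75: furniture, £125.00 or more → 9% → £13.4775
Laptop £1559.65: electronics → 3% → £46.7895
External SSD (1 TB) £153.05: electronics → 3% → £4.5915
Wall mirror £195.30: furniture, £125.00 or more → 9% → £17.577
USB-C hub £27.67: electronics → 3% → £0.8301
Floor lamp £116.38: furniture, under £125.00 → 2.25% → £2.61855
Bar stool £146.43: furniture, £125.00 or more → 9% → £13.1787
Bookshelf £71.52: furniture, under £125.00 → 2.25% → £1.6092
Nightstand £78.31: furniture, under £125.00 → 2.25% → £1.761975
Unrounded tax sum = £103.532025 → £103.53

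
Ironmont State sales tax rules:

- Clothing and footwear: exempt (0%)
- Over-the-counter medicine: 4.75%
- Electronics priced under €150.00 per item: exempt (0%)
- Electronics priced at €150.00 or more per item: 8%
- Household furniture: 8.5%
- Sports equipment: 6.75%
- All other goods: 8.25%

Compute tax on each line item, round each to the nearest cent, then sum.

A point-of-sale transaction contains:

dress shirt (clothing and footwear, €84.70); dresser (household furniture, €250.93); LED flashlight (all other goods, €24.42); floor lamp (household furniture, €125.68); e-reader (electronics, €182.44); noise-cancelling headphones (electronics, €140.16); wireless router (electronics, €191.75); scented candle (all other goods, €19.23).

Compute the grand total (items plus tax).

€1084.86

Dress shirt €84.70: clothing and footwear → 0% → €0.00
Dresser €250.93: household furniture → 8.5% → €21.33
LED flashlight €24.42: all other goods → 8.25% → €2.01
Floor lamp €125.68: household furniture → 8.5% → €10.68
E-reader €182.44: electronics, €150.00 or more → 8% → €14.60
Noise-cancelling headphones €140.16: electronics, under €150.00 → 0% → €0.00
Wireless router €191.75: electronics, €150.00 or more → 8% → €15.34
Scented candle €19.23: all other goods → 8.25% → €1.59
Subtotal = €1019.31; tax = €65.55; total due = €1084.86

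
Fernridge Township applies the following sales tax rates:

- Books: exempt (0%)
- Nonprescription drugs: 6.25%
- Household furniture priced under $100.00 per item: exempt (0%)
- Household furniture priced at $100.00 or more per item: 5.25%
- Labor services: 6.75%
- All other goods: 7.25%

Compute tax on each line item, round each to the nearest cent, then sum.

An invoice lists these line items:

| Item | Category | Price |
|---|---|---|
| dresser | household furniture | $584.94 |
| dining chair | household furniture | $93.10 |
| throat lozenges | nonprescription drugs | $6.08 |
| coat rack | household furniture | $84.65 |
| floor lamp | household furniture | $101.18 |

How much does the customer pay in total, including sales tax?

Dresser $584.94: household furniture, $100.00 or more → 5.25% → $30.71
Dining chair $93.10: household furniture, under $100.00 → 0% → $0.00
Throat lozenges $6.08: nonprescription drugs → 6.25% → $0.38
Coat rack $84.65: household furniture, under $100.00 → 0% → $0.00
Floor lamp $101.18: household furniture, $100.00 or more → 5.25% → $5.31
Subtotal = $869.95; tax = $36.40; total due = $906.35

$906.35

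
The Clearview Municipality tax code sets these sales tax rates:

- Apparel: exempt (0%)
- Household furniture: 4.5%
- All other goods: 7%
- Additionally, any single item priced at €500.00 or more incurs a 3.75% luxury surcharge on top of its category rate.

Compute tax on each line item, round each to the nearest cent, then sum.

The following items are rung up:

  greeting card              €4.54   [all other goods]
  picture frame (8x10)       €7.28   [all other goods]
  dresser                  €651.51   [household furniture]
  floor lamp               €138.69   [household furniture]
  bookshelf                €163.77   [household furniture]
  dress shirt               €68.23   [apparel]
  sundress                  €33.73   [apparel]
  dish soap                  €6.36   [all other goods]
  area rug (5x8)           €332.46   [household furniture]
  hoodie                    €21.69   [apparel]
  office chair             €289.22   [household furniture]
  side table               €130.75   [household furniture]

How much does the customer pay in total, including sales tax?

€1950.72

Greeting card €4.54: all other goods → 7% → €0.32
Picture frame (8x10) €7.28: all other goods → 7% → €0.51
Dresser €651.51: household furniture → 4.5% + 3.75% surcharge = 8.25% → €53.75
Floor lamp €138.69: household furniture → 4.5% → €6.24
Bookshelf €163.77: household furniture → 4.5% → €7.37
Dress shirt €68.23: apparel → 0% → €0.00
Sundress €33.73: apparel → 0% → €0.00
Dish soap €6.36: all other goods → 7% → €0.45
Area rug (5x8) €332.46: household furniture → 4.5% → €14.96
Hoodie €21.69: apparel → 0% → €0.00
Office chair €289.22: household furniture → 4.5% → €13.01
Side table €130.75: household furniture → 4.5% → €5.88
Subtotal = €1848.23; tax = €102.49; total due = €1950.72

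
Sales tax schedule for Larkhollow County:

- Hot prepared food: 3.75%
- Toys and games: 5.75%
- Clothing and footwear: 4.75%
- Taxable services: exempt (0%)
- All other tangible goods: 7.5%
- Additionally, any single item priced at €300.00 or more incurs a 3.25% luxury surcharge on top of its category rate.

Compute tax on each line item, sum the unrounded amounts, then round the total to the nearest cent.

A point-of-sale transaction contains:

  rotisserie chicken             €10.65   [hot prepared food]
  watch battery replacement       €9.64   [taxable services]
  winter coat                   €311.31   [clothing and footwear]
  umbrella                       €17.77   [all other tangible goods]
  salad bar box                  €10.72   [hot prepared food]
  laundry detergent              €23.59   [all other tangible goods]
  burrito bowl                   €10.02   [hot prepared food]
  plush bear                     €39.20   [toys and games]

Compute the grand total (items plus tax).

Rotisserie chicken €10.65: hot prepared food → 3.75% → €0.399375
Watch battery replacement €9.64: taxable services → 0% → €0.00
Winter coat €311.31: clothing and footwear → 4.75% + 3.25% surcharge = 8% → €24.9048
Umbrella €17.77: all other tangible goods → 7.5% → €1.33275
Salad bar box €10.72: hot prepared food → 3.75% → €0.402
Laundry detergent €23.59: all other tangible goods → 7.5% → €1.76925
Burrito bowl €10.02: hot prepared food → 3.75% → €0.37575
Plush bear €39.20: toys and games → 5.75% → €2.254
Subtotal = €432.90; unrounded tax = €31.437925 → €31.44; total due = €464.34

€464.34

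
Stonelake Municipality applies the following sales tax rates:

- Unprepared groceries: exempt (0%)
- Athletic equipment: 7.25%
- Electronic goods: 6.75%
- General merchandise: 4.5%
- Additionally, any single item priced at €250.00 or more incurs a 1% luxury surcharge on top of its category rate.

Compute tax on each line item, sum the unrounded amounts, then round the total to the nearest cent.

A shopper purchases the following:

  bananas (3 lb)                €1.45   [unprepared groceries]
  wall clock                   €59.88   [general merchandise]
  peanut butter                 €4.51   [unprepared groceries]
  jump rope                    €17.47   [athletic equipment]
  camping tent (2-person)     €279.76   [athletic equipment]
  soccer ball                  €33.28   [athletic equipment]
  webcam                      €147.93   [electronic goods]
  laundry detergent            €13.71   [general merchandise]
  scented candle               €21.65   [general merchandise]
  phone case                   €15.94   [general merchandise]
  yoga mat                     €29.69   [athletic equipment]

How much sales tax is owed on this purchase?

Bananas (3 lb) €1.45: unprepared groceries → 0% → €0.00
Wall clock €59.88: general merchandise → 4.5% → €2.6946
Peanut butter €4.51: unprepared groceries → 0% → €0.00
Jump rope €17.47: athletic equipment → 7.25% → €1.266575
Camping tent (2-person) €279.76: athletic equipment → 7.25% + 1% surcharge = 8.25% → €23.0802
Soccer ball €33.28: athletic equipment → 7.25% → €2.4128
Webcam €147.93: electronic goods → 6.75% → €9.985275
Laundry detergent €13.71: general merchandise → 4.5% → €0.61695
Scented candle €21.65: general merchandise → 4.5% → €0.97425
Phone case €15.94: general merchandise → 4.5% → €0.7173
Yoga mat €29.69: athletic equipment → 7.25% → €2.152525
Unrounded tax sum = €43.900475 → €43.90

€43.90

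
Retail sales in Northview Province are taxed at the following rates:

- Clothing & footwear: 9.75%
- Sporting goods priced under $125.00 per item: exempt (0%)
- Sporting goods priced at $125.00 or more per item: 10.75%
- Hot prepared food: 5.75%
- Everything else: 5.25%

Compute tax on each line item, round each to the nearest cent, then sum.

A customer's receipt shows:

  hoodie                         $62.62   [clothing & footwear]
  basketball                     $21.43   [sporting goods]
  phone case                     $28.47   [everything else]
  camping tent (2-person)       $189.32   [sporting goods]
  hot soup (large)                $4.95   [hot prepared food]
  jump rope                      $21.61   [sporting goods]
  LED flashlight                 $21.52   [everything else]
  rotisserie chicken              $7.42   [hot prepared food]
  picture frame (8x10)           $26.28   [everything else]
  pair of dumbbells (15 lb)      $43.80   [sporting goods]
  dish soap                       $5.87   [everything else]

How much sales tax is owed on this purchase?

$31.48

Hoodie $62.62: clothing & footwear → 9.75% → $6.11
Basketball $21.43: sporting goods, under $125.00 → 0% → $0.00
Phone case $28.47: everything else → 5.25% → $1.49
Camping tent (2-person) $189.32: sporting goods, $125.00 or more → 10.75% → $20.35
Hot soup (large) $4.95: hot prepared food → 5.75% → $0.28
Jump rope $21.61: sporting goods, under $125.00 → 0% → $0.00
LED flashlight $21.52: everything else → 5.25% → $1.13
Rotisserie chicken $7.42: hot prepared food → 5.75% → $0.43
Picture frame (8x10) $26.28: everything else → 5.25% → $1.38
Pair of dumbbells (15 lb) $43.80: sporting goods, under $125.00 → 0% → $0.00
Dish soap $5.87: everything else → 5.25% → $0.31
Total tax = $6.11 + $1.49 + $20.35 + $0.28 + $1.13 + $0.43 + $1.38 + $0.31 = $31.48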